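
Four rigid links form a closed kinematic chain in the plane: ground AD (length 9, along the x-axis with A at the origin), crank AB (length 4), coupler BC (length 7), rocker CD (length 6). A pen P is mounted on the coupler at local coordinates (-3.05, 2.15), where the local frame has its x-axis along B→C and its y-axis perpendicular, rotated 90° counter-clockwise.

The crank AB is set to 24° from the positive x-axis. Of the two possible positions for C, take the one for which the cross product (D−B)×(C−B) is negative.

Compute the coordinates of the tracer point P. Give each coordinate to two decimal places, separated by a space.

4.79 5.18

A=(0,0), D=(9.00,0)
B = A + 4.00·(cos24°, sin24°) = (3.6542, 1.6269)
|BD| = 5.5879
circle(B,7.00) ∩ circle(D,6.00): a=3.9572, h=5.7741
  candidates: C₊=(9.1211,5.9988) cross=32.265; C₋=(5.7588,-5.0492) cross=-32.265
  mode - wants cross < 0 → take C=(5.7588,-5.0492) (cross=-32.265)
ex = (C−B)/|BC| = (0.3007,-0.9537); ey = (0.9537,0.3007)
P = B + -3.05·ex + 2.15·ey = (4.7877,5.1822)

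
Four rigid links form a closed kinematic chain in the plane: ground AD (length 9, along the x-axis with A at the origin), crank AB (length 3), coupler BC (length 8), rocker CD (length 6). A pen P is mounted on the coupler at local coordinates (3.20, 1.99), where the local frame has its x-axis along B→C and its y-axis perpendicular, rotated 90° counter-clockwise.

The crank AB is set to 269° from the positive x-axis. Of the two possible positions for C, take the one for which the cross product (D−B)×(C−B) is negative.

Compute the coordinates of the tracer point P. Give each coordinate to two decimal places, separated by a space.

A=(0,0), D=(9.00,0)
B = A + 3.00·(cos269°, sin269°) = (-0.0524, -2.9995)
|BD| = 9.5364
circle(B,8.00) ∩ circle(D,6.00): a=6.2363, h=5.0109
  candidates: C₊=(4.2913,3.7186) cross=47.786; C₋=(7.4435,-5.7946) cross=-47.786
  mode - wants cross < 0 → take C=(7.4435,-5.7946) (cross=-47.786)
ex = (C−B)/|BC| = (0.9370,-0.3494); ey = (0.3494,0.9370)
P = B + 3.20·ex + 1.99·ey = (3.6412,-2.2530)

3.64 -2.25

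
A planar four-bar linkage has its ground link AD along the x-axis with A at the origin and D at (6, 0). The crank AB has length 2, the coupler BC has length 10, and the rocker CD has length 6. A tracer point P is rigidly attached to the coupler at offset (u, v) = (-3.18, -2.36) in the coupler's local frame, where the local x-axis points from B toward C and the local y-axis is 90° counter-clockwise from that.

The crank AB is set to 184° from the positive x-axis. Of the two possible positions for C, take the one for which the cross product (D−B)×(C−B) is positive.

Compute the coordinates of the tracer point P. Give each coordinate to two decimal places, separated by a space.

A=(0,0), D=(6.00,0)
B = A + 2.00·(cos184°, sin184°) = (-1.9951, -0.1395)
|BD| = 7.9963
circle(B,10.00) ∩ circle(D,6.00): a=8.0000, h=6.0000
  candidates: C₊=(5.8990,5.9991) cross=47.978; C₋=(6.1083,-5.9990) cross=-47.978
  mode + wants cross > 0 → take C=(5.8990,5.9991) (cross=47.978)
ex = (C−B)/|BC| = (0.7894,0.6139); ey = (-0.6139,0.7894)
P = B + -3.18·ex + -2.36·ey = (-3.0567,-3.9546)

-3.06 -3.95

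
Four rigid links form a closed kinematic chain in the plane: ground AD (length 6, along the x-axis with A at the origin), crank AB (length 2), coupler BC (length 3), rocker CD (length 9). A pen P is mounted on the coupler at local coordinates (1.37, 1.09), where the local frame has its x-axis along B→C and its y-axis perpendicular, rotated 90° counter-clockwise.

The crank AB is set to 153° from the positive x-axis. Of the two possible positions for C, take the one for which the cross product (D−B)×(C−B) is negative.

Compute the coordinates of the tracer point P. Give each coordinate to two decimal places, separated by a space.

-1.22 -0.75

A=(0,0), D=(6.00,0)
B = A + 2.00·(cos153°, sin153°) = (-1.7820, 0.9080)
|BD| = 7.8348
circle(B,3.00) ∩ circle(D,9.00): a=-0.6775, h=2.9225
  candidates: C₊=(-2.1162,3.8893) cross=22.897; C₋=(-2.7936,-1.9163) cross=-22.897
  mode - wants cross < 0 → take C=(-2.7936,-1.9163) (cross=-22.897)
ex = (C−B)/|BC| = (-0.3372,-0.9414); ey = (0.9414,-0.3372)
P = B + 1.37·ex + 1.09·ey = (-1.2178,-0.7493)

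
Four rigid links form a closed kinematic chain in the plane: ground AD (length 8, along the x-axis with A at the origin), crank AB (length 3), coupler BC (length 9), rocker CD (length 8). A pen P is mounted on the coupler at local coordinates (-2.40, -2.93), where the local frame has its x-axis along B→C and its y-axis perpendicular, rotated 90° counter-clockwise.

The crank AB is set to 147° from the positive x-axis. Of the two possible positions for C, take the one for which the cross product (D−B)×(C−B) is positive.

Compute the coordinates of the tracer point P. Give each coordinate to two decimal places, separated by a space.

A=(0,0), D=(8.00,0)
B = A + 3.00·(cos147°, sin147°) = (-2.5160, 1.6339)
|BD| = 10.6422
circle(B,9.00) ∩ circle(D,8.00): a=6.1198, h=6.5991
  candidates: C₊=(4.5444,7.2152) cross=70.229; C₋=(2.5181,-5.8265) cross=-70.229
  mode + wants cross > 0 → take C=(4.5444,7.2152) (cross=70.229)
ex = (C−B)/|BC| = (0.7845,0.6201); ey = (-0.6201,0.7845)
P = B + -2.40·ex + -2.93·ey = (-2.5818,-2.1530)

-2.58 -2.15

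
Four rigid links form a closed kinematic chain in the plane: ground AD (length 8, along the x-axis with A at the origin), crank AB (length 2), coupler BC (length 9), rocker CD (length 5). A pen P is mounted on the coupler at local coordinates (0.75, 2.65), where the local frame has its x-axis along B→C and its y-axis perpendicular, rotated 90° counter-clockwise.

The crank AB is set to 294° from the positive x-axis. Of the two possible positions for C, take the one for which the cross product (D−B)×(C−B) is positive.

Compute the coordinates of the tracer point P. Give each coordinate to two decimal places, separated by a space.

A=(0,0), D=(8.00,0)
B = A + 2.00·(cos294°, sin294°) = (0.8135, -1.8271)
|BD| = 7.4151
circle(B,9.00) ∩ circle(D,5.00): a=7.4836, h=4.9995
  candidates: C₊=(6.8345,4.8623) cross=37.072; C₋=(9.2983,-4.8285) cross=-37.072
  mode + wants cross > 0 → take C=(6.8345,4.8623) (cross=37.072)
ex = (C−B)/|BC| = (0.6690,0.7433); ey = (-0.7433,0.6690)
P = B + 0.75·ex + 2.65·ey = (-0.6544,0.5032)

-0.65 0.50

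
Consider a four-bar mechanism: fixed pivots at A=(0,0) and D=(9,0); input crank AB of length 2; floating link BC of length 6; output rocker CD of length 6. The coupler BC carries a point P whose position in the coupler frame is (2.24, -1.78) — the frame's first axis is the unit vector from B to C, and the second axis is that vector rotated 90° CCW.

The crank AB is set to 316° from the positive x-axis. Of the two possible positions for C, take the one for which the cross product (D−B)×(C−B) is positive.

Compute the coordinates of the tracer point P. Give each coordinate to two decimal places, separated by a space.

A=(0,0), D=(9.00,0)
B = A + 2.00·(cos316°, sin316°) = (1.4387, -1.3893)
|BD| = 7.6879
circle(B,6.00) ∩ circle(D,6.00): a=3.8439, h=4.6070
  candidates: C₊=(4.3868,3.8364) cross=35.418; C₋=(6.0519,-5.2258) cross=-35.418
  mode + wants cross > 0 → take C=(4.3868,3.8364) (cross=35.418)
ex = (C−B)/|BC| = (0.4914,0.8710); ey = (-0.8710,0.4914)
P = B + 2.24·ex + -1.78·ey = (4.0896,-0.3130)

4.09 -0.31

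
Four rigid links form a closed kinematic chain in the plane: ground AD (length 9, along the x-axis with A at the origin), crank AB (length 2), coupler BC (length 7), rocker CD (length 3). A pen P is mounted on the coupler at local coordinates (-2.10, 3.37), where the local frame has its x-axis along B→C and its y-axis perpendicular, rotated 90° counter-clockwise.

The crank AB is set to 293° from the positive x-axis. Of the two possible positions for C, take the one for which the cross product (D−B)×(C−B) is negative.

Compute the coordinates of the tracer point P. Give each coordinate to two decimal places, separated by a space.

A=(0,0), D=(9.00,0)
B = A + 2.00·(cos293°, sin293°) = (0.7815, -1.8410)
|BD| = 8.4222
circle(B,7.00) ∩ circle(D,3.00): a=6.5858, h=2.3722
  candidates: C₊=(6.6894,1.9134) cross=19.979; C₋=(7.7265,-2.7163) cross=-19.979
  mode - wants cross < 0 → take C=(7.7265,-2.7163) (cross=-19.979)
ex = (C−B)/|BC| = (0.9922,-0.1250); ey = (0.1250,0.9922)
P = B + -2.10·ex + 3.37·ey = (-0.8807,1.7651)

-0.88 1.77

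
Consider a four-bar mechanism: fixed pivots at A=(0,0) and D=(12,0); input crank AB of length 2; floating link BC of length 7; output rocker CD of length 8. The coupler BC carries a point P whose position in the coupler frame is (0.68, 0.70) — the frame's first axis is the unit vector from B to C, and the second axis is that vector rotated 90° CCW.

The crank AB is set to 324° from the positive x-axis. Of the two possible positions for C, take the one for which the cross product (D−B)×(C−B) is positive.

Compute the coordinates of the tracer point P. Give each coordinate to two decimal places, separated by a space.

A=(0,0), D=(12.00,0)
B = A + 2.00·(cos324°, sin324°) = (1.6180, -1.1756)
|BD| = 10.4483
circle(B,7.00) ∩ circle(D,8.00): a=4.5063, h=5.3566
  candidates: C₊=(5.4931,4.6540) cross=55.967; C₋=(6.6984,-5.9911) cross=-55.967
  mode + wants cross > 0 → take C=(5.4931,4.6540) (cross=55.967)
ex = (C−B)/|BC| = (0.5536,0.8328); ey = (-0.8328,0.5536)
P = B + 0.68·ex + 0.70·ey = (1.4115,-0.2218)

1.41 -0.22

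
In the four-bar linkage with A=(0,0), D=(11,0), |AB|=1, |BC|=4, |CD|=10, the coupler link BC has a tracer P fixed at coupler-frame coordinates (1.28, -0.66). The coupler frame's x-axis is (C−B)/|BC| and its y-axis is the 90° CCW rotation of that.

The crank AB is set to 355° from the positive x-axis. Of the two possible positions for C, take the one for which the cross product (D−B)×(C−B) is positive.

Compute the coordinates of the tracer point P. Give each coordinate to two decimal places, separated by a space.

1.89 1.04

A=(0,0), D=(11.00,0)
B = A + 1.00·(cos355°, sin355°) = (0.9962, -0.0872)
|BD| = 10.0042
circle(B,4.00) ∩ circle(D,10.00): a=0.8038, h=3.9184
  candidates: C₊=(1.7659,3.8381) cross=39.200; C₋=(1.8342,-3.9984) cross=-39.200
  mode + wants cross > 0 → take C=(1.7659,3.8381) (cross=39.200)
ex = (C−B)/|BC| = (0.1924,0.9813); ey = (-0.9813,0.1924)
P = B + 1.28·ex + -0.66·ey = (1.8902,1.0419)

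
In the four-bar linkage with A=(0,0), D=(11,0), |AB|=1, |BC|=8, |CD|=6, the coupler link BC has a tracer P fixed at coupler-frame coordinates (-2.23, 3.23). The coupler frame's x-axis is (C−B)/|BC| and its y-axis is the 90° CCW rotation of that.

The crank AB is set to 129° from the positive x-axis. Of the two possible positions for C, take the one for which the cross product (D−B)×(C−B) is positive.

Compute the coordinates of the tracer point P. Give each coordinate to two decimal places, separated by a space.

-4.01 2.78

A=(0,0), D=(11.00,0)
B = A + 1.00·(cos129°, sin129°) = (-0.6293, 0.7771)
|BD| = 11.6553
circle(B,8.00) ∩ circle(D,6.00): a=7.0288, h=3.8205
  candidates: C₊=(6.6386,4.1204) cross=44.528; C₋=(6.1291,-3.5035) cross=-44.528
  mode + wants cross > 0 → take C=(6.6386,4.1204) (cross=44.528)
ex = (C−B)/|BC| = (0.9085,0.4179); ey = (-0.4179,0.9085)
P = B + -2.23·ex + 3.23·ey = (-4.0051,2.7796)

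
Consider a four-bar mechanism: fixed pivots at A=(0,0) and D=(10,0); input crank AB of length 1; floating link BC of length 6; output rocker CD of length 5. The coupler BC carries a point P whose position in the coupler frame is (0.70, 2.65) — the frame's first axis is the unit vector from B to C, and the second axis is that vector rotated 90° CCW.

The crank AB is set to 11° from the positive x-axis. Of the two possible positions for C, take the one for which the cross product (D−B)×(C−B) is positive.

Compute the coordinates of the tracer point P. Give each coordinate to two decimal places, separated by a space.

A=(0,0), D=(10.00,0)
B = A + 1.00·(cos11°, sin11°) = (0.9816, 0.1908)
|BD| = 9.0204
circle(B,6.00) ∩ circle(D,5.00): a=5.1199, h=3.1283
  candidates: C₊=(6.1666,3.2101) cross=28.219; C₋=(6.0342,-3.0451) cross=-28.219
  mode + wants cross > 0 → take C=(6.1666,3.2101) (cross=28.219)
ex = (C−B)/|BC| = (0.8642,0.5032); ey = (-0.5032,0.8642)
P = B + 0.70·ex + 2.65·ey = (0.2530,2.8331)

0.25 2.83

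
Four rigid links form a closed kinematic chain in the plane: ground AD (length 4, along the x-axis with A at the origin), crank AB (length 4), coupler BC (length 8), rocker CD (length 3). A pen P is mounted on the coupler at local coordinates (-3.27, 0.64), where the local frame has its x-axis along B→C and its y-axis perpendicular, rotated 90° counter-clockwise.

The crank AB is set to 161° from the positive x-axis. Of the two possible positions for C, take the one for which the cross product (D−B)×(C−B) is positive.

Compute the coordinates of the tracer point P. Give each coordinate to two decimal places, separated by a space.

A=(0,0), D=(4.00,0)
B = A + 4.00·(cos161°, sin161°) = (-3.7821, 1.3023)
|BD| = 7.8903
circle(B,8.00) ∩ circle(D,3.00): a=7.4304, h=2.9645
  candidates: C₊=(4.0358,2.9998) cross=23.391; C₋=(3.0572,-2.8480) cross=-23.391
  mode + wants cross > 0 → take C=(4.0358,2.9998) (cross=23.391)
ex = (C−B)/|BC| = (0.9772,0.2122); ey = (-0.2122,0.9772)
P = B + -3.27·ex + 0.64·ey = (-7.1134,1.2338)

-7.11 1.23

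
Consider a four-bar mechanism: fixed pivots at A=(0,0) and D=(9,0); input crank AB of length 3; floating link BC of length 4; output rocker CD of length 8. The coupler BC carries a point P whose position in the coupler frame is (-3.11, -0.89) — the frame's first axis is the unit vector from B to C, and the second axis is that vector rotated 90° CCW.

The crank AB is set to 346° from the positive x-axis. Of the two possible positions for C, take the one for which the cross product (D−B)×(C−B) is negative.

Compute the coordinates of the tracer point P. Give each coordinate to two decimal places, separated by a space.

A=(0,0), D=(9.00,0)
B = A + 3.00·(cos346°, sin346°) = (2.9109, -0.7258)
|BD| = 6.1322
circle(B,4.00) ∩ circle(D,8.00): a=-0.8477, h=3.9092
  candidates: C₊=(1.6065,3.0556) cross=23.972; C₋=(2.5319,-4.7078) cross=-23.972
  mode - wants cross < 0 → take C=(2.5319,-4.7078) (cross=-23.972)
ex = (C−B)/|BC| = (-0.0948,-0.9955); ey = (0.9955,-0.0948)
P = B + -3.11·ex + -0.89·ey = (2.3196,2.4546)

2.32 2.45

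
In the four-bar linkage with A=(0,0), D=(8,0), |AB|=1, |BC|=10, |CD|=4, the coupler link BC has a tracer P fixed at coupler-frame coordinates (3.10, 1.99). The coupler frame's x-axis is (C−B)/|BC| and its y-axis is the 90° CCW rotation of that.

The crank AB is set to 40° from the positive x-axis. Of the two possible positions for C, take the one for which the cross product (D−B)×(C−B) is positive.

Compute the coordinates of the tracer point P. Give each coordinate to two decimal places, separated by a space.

A=(0,0), D=(8.00,0)
B = A + 1.00·(cos40°, sin40°) = (0.7660, 0.6428)
|BD| = 7.2625
circle(B,10.00) ∩ circle(D,4.00): a=9.4144, h=3.3718
  candidates: C₊=(10.4419,3.1681) cross=24.488; C₋=(9.8451,-3.5491) cross=-24.488
  mode + wants cross > 0 → take C=(10.4419,3.1681) (cross=24.488)
ex = (C−B)/|BC| = (0.9676,0.2525); ey = (-0.2525,0.9676)
P = B + 3.10·ex + 1.99·ey = (3.2630,3.3511)

3.26 3.35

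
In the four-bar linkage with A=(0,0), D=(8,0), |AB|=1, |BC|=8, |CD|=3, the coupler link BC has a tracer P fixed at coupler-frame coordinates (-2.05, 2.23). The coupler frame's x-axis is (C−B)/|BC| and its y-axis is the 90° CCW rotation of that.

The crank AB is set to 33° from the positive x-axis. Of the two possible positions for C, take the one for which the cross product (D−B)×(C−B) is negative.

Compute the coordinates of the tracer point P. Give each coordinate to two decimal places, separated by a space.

-0.01 3.45

A=(0,0), D=(8.00,0)
B = A + 1.00·(cos33°, sin33°) = (0.8387, 0.5446)
|BD| = 7.1820
circle(B,8.00) ∩ circle(D,3.00): a=7.4200, h=2.9905
  candidates: C₊=(8.4641,2.9639) cross=21.478; C₋=(8.0105,-3.0000) cross=-21.478
  mode - wants cross < 0 → take C=(8.0105,-3.0000) (cross=-21.478)
ex = (C−B)/|BC| = (0.8965,-0.4431); ey = (0.4431,0.8965)
P = B + -2.05·ex + 2.23·ey = (-0.0111,3.4521)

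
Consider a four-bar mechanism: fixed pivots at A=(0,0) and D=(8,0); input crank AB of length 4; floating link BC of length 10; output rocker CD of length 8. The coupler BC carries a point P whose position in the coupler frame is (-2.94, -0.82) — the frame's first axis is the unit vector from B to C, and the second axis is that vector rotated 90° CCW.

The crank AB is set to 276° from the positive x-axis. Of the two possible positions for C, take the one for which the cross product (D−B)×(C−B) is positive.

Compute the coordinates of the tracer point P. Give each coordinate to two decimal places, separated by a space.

A=(0,0), D=(8.00,0)
B = A + 4.00·(cos276°, sin276°) = (0.4181, -3.9781)
|BD| = 8.5621
circle(B,10.00) ∩ circle(D,8.00): a=6.3833, h=7.6976
  candidates: C₊=(2.4942,5.8040) cross=65.908; C₋=(9.6471,-7.8286) cross=-65.908
  mode + wants cross > 0 → take C=(2.4942,5.8040) (cross=65.908)
ex = (C−B)/|BC| = (0.2076,0.9782); ey = (-0.9782,0.2076)
P = B + -2.94·ex + -0.82·ey = (0.6099,-7.0243)

0.61 -7.02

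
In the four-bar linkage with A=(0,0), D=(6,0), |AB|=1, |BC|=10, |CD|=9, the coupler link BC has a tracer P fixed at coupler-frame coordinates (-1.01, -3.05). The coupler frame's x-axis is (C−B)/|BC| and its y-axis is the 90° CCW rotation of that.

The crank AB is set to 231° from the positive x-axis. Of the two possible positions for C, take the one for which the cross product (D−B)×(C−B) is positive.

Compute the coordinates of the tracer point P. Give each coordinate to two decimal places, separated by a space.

1.83 -2.85

A=(0,0), D=(6.00,0)
B = A + 1.00·(cos231°, sin231°) = (-0.6293, -0.7771)
|BD| = 6.6747
circle(B,10.00) ∩ circle(D,9.00): a=4.7606, h=8.7941
  candidates: C₊=(3.0750,8.5114) cross=58.698; C₋=(5.1229,-8.9572) cross=-58.698
  mode + wants cross > 0 → take C=(3.0750,8.5114) (cross=58.698)
ex = (C−B)/|BC| = (0.3704,0.9289); ey = (-0.9289,0.3704)
P = B + -1.01·ex + -3.05·ey = (1.8296,-2.8451)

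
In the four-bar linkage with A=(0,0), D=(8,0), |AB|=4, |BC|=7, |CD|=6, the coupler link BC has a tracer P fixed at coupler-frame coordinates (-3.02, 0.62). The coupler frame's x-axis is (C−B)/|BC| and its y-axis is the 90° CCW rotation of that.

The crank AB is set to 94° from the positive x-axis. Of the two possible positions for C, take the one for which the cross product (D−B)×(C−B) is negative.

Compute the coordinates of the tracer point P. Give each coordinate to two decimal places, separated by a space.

-0.92 7.01

A=(0,0), D=(8.00,0)
B = A + 4.00·(cos94°, sin94°) = (-0.2790, 3.9903)
|BD| = 9.1905
circle(B,7.00) ∩ circle(D,6.00): a=5.3025, h=4.5699
  candidates: C₊=(6.4817,5.8047) cross=41.999; C₋=(2.5135,-2.4286) cross=-41.999
  mode - wants cross < 0 → take C=(2.5135,-2.4286) (cross=-41.999)
ex = (C−B)/|BC| = (0.3989,-0.9170); ey = (0.9170,0.3989)
P = B + -3.02·ex + 0.62·ey = (-0.9153,7.0069)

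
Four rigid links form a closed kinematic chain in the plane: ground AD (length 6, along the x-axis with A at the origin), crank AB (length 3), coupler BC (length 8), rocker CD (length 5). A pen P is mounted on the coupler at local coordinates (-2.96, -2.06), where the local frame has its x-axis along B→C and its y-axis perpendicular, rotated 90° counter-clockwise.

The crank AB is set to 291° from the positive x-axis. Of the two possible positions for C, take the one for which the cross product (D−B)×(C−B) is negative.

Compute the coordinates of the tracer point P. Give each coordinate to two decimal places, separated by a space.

A=(0,0), D=(6.00,0)
B = A + 3.00·(cos291°, sin291°) = (1.0751, -2.8007)
|BD| = 5.6656
circle(B,8.00) ∩ circle(D,5.00): a=6.2746, h=4.9628
  candidates: C₊=(4.0761,4.6150) cross=28.117; C₋=(8.9827,-4.0129) cross=-28.117
  mode - wants cross < 0 → take C=(8.9827,-4.0129) (cross=-28.117)
ex = (C−B)/|BC| = (0.9885,-0.1515); ey = (0.1515,0.9885)
P = B + -2.96·ex + -2.06·ey = (-2.1628,-4.3885)

-2.16 -4.39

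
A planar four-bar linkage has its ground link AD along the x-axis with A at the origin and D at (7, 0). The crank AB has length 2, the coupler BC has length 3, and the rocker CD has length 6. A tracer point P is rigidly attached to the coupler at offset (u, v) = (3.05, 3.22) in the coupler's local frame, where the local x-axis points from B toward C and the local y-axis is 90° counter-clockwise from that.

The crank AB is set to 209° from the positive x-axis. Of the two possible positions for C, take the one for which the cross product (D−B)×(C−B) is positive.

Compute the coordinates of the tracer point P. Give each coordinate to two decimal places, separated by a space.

-0.23 3.20

A=(0,0), D=(7.00,0)
B = A + 2.00·(cos209°, sin209°) = (-1.7492, -0.9696)
|BD| = 8.8028
circle(B,3.00) ∩ circle(D,6.00): a=2.8678, h=0.8808
  candidates: C₊=(1.0041,0.2217) cross=7.753; C₋=(1.1981,-1.5291) cross=-7.753
  mode + wants cross > 0 → take C=(1.0041,0.2217) (cross=7.753)
ex = (C−B)/|BC| = (0.9178,0.3971); ey = (-0.3971,0.9178)
P = B + 3.05·ex + 3.22·ey = (-0.2287,3.1968)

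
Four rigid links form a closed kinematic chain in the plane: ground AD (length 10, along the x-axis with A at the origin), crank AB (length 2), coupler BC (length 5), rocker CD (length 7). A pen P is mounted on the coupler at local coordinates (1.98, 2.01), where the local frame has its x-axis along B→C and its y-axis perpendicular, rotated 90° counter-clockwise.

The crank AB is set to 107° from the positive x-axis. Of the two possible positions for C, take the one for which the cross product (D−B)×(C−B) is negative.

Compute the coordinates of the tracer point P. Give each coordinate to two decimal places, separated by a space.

2.23 2.09

A=(0,0), D=(10.00,0)
B = A + 2.00·(cos107°, sin107°) = (-0.5847, 1.9126)
|BD| = 10.7562
circle(B,5.00) ∩ circle(D,7.00): a=4.2624, h=2.6137
  candidates: C₊=(4.0745,3.7268) cross=28.114; C₋=(3.1450,-1.4174) cross=-28.114
  mode - wants cross < 0 → take C=(3.1450,-1.4174) (cross=-28.114)
ex = (C−B)/|BC| = (0.7459,-0.6660); ey = (0.6660,0.7459)
P = B + 1.98·ex + 2.01·ey = (2.2309,2.0933)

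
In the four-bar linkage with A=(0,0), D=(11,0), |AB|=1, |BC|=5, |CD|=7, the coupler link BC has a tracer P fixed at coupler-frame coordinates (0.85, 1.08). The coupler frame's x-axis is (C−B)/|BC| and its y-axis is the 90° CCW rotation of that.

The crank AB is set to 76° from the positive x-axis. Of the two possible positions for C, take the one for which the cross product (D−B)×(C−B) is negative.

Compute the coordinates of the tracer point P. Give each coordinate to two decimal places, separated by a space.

1.56 1.34

A=(0,0), D=(11.00,0)
B = A + 1.00·(cos76°, sin76°) = (0.2419, 0.9703)
|BD| = 10.8017
circle(B,5.00) ∩ circle(D,7.00): a=4.2899, h=2.5683
  candidates: C₊=(4.7452,3.1429) cross=27.743; C₋=(4.2838,-1.9730) cross=-27.743
  mode - wants cross < 0 → take C=(4.2838,-1.9730) (cross=-27.743)
ex = (C−B)/|BC| = (0.8084,-0.5887); ey = (0.5887,0.8084)
P = B + 0.85·ex + 1.08·ey = (1.5648,1.3430)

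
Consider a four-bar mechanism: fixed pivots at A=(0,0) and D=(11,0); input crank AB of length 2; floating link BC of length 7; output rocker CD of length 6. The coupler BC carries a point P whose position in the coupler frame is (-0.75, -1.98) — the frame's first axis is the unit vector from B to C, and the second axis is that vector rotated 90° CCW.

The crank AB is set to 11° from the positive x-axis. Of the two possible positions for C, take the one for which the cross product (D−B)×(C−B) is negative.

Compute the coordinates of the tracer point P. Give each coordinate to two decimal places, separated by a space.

A=(0,0), D=(11.00,0)
B = A + 2.00·(cos11°, sin11°) = (1.9633, 0.3816)
|BD| = 9.0448
circle(B,7.00) ∩ circle(D,6.00): a=5.2410, h=4.6402
  candidates: C₊=(7.3954,4.7966) cross=41.970; C₋=(7.0039,-4.4756) cross=-41.970
  mode - wants cross < 0 → take C=(7.0039,-4.4756) (cross=-41.970)
ex = (C−B)/|BC| = (0.7201,-0.6939); ey = (0.6939,0.7201)
P = B + -0.75·ex + -1.98·ey = (0.0493,-0.5237)

0.05 -0.52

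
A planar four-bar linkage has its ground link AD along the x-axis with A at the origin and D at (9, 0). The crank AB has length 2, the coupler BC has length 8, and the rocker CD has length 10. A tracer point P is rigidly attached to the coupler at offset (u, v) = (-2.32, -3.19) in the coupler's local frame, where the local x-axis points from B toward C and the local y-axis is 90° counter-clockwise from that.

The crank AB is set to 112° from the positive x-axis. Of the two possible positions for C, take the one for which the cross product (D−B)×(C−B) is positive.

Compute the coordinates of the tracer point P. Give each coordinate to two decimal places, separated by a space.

0.60 -1.85

A=(0,0), D=(9.00,0)
B = A + 2.00·(cos112°, sin112°) = (-0.7492, 1.8544)
|BD| = 9.9240
circle(B,8.00) ∩ circle(D,10.00): a=3.1482, h=7.3545
  candidates: C₊=(3.7178,8.4911) cross=72.986; C₋=(0.9693,-5.9589) cross=-72.986
  mode + wants cross > 0 → take C=(3.7178,8.4911) (cross=72.986)
ex = (C−B)/|BC| = (0.5584,0.8296); ey = (-0.8296,0.5584)
P = B + -2.32·ex + -3.19·ey = (0.6017,-1.8515)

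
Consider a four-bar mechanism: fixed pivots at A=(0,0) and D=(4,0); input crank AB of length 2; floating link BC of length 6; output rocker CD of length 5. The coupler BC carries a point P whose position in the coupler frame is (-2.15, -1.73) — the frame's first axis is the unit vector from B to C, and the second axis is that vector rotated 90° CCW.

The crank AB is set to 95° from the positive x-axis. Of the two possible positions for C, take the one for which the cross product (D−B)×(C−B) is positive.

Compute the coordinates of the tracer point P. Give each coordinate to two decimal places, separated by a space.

A=(0,0), D=(4.00,0)
B = A + 2.00·(cos95°, sin95°) = (-0.1743, 1.9924)
|BD| = 4.6254
circle(B,6.00) ∩ circle(D,5.00): a=3.5018, h=4.8721
  candidates: C₊=(5.0846,4.8809) cross=22.536; C₋=(0.8873,-3.9129) cross=-22.536
  mode + wants cross > 0 → take C=(5.0846,4.8809) (cross=22.536)
ex = (C−B)/|BC| = (0.8765,0.4814); ey = (-0.4814,0.8765)
P = B + -2.15·ex + -1.73·ey = (-1.2259,-0.5590)

-1.23 -0.56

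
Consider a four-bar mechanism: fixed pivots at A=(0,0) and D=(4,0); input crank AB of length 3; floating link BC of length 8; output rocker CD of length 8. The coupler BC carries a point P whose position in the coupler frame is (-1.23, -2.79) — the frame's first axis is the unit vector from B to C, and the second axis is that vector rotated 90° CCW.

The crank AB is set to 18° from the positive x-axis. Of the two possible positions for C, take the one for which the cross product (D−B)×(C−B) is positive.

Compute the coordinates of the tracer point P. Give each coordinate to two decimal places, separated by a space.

3.99 -1.90

A=(0,0), D=(4.00,0)
B = A + 3.00·(cos18°, sin18°) = (2.8532, 0.9271)
|BD| = 1.4747
circle(B,8.00) ∩ circle(D,8.00): a=0.7373, h=7.9659
  candidates: C₊=(8.4344,6.6585) cross=11.747; C₋=(-1.5812,-5.7315) cross=-11.747
  mode + wants cross > 0 → take C=(8.4344,6.6585) (cross=11.747)
ex = (C−B)/|BC| = (0.6977,0.7164); ey = (-0.7164,0.6977)
P = B + -1.23·ex + -2.79·ey = (3.9939,-1.9006)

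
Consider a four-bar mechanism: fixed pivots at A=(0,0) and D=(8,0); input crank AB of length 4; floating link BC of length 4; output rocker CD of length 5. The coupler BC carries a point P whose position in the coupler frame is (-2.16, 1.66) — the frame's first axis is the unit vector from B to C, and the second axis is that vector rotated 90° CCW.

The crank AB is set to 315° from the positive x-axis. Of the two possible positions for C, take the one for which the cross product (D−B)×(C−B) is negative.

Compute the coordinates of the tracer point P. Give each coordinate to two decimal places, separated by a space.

A=(0,0), D=(8.00,0)
B = A + 4.00·(cos315°, sin315°) = (2.8284, -2.8284)
|BD| = 5.8945
circle(B,4.00) ∩ circle(D,5.00): a=2.1838, h=3.3513
  candidates: C₊=(3.1364,1.1597) cross=19.754; C₋=(6.3525,-4.7208) cross=-19.754
  mode - wants cross < 0 → take C=(6.3525,-4.7208) (cross=-19.754)
ex = (C−B)/|BC| = (0.8810,-0.4731); ey = (0.4731,0.8810)
P = B + -2.16·ex + 1.66·ey = (1.7108,-0.3441)

1.71 -0.34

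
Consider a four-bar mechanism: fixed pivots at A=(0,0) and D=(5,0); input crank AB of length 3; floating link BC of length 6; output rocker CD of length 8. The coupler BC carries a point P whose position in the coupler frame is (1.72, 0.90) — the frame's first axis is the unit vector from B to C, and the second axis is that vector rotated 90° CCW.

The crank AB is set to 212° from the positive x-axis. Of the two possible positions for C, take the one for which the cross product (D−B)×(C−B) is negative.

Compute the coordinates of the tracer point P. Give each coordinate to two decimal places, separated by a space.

A=(0,0), D=(5.00,0)
B = A + 3.00·(cos212°, sin212°) = (-2.5441, -1.5898)
|BD| = 7.7098
circle(B,6.00) ∩ circle(D,8.00): a=2.0390, h=5.6429
  candidates: C₊=(-1.7125,4.3523) cross=43.506; C₋=(0.6146,-6.6909) cross=-43.506
  mode - wants cross < 0 → take C=(0.6146,-6.6909) (cross=-43.506)
ex = (C−B)/|BC| = (0.5265,-0.8502); ey = (0.8502,0.5265)
P = B + 1.72·ex + 0.90·ey = (-0.8734,-2.5783)

-0.87 -2.58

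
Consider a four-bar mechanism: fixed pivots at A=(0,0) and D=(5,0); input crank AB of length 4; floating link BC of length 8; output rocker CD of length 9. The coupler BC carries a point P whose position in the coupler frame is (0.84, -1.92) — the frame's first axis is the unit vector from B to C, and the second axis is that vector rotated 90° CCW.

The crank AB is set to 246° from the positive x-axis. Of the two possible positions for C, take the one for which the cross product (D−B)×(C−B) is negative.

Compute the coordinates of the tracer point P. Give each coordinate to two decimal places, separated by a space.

-2.28 -5.65

A=(0,0), D=(5.00,0)
B = A + 4.00·(cos246°, sin246°) = (-1.6269, -3.6542)
|BD| = 7.5677
circle(B,8.00) ∩ circle(D,9.00): a=2.6606, h=7.5446
  candidates: C₊=(-2.9401,4.2373) cross=57.095; C₋=(4.3460,-8.9762) cross=-57.095
  mode - wants cross < 0 → take C=(4.3460,-8.9762) (cross=-57.095)
ex = (C−B)/|BC| = (0.7466,-0.6653); ey = (0.6653,0.7466)
P = B + 0.84·ex + -1.92·ey = (-2.2771,-5.6465)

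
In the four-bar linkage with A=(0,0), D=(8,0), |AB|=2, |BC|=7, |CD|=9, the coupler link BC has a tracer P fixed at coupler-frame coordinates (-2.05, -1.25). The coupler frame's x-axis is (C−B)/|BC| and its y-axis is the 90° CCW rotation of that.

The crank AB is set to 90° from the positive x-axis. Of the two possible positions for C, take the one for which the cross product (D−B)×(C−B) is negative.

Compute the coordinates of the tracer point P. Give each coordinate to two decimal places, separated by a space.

-1.39 3.95

A=(0,0), D=(8.00,0)
B = A + 2.00·(cos90°, sin90°) = (0.0000, 2.0000)
|BD| = 8.2462
circle(B,7.00) ∩ circle(D,9.00): a=2.1828, h=6.6510
  candidates: C₊=(3.7307,7.9230) cross=54.845; C₋=(0.5046,-4.9818) cross=-54.845
  mode - wants cross < 0 → take C=(0.5046,-4.9818) (cross=-54.845)
ex = (C−B)/|BC| = (0.0721,-0.9974); ey = (0.9974,0.0721)
P = B + -2.05·ex + -1.25·ey = (-1.3945,3.9546)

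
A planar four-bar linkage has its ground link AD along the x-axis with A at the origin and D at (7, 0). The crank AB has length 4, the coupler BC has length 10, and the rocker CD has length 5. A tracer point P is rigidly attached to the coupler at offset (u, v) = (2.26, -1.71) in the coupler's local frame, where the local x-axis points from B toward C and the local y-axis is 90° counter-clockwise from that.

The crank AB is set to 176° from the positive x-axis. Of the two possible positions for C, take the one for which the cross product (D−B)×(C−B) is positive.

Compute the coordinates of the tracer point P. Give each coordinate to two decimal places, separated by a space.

-1.21 -0.29

A=(0,0), D=(7.00,0)
B = A + 4.00·(cos176°, sin176°) = (-3.9903, 0.2790)
|BD| = 10.9938
circle(B,10.00) ∩ circle(D,5.00): a=8.9079, h=4.5441
  candidates: C₊=(5.0301,4.5956) cross=49.957; C₋=(4.7995,-4.4897) cross=-49.957
  mode + wants cross > 0 → take C=(5.0301,4.5956) (cross=49.957)
ex = (C−B)/|BC| = (0.9020,0.4317); ey = (-0.4317,0.9020)
P = B + 2.26·ex + -1.71·ey = (-1.2135,-0.2879)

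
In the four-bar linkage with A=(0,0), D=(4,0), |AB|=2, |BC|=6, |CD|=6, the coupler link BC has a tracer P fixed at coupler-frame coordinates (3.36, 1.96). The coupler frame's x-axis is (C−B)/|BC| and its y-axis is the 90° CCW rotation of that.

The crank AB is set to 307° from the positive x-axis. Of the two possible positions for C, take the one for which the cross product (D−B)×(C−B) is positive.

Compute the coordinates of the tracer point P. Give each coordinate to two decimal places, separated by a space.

-1.52 1.18

A=(0,0), D=(4.00,0)
B = A + 2.00·(cos307°, sin307°) = (1.2036, -1.5973)
|BD| = 3.2204
circle(B,6.00) ∩ circle(D,6.00): a=1.6102, h=5.7799
  candidates: C₊=(-0.2649,4.2202) cross=18.614; C₋=(5.4686,-5.8175) cross=-18.614
  mode + wants cross > 0 → take C=(-0.2649,4.2202) (cross=18.614)
ex = (C−B)/|BC| = (-0.2448,0.9696); ey = (-0.9696,-0.2448)
P = B + 3.36·ex + 1.96·ey = (-1.5191,1.1808)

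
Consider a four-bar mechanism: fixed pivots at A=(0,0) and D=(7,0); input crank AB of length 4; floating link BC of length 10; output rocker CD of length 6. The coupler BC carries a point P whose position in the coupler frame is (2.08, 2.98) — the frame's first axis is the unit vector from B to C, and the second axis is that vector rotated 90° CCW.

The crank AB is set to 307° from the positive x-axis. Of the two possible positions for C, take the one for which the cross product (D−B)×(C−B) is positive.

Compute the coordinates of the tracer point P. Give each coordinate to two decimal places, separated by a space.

0.51 -0.10

A=(0,0), D=(7.00,0)
B = A + 4.00·(cos307°, sin307°) = (2.4073, -3.1945)
|BD| = 5.5945
circle(B,10.00) ∩ circle(D,6.00): a=8.5172, h=5.2400
  candidates: C₊=(6.4072,5.9706) cross=29.315; C₋=(12.3915,-2.6329) cross=-29.315
  mode + wants cross > 0 → take C=(6.4072,5.9706) (cross=29.315)
ex = (C−B)/|BC| = (0.4000,0.9165); ey = (-0.9165,0.4000)
P = B + 2.08·ex + 2.98·ey = (0.5080,-0.0962)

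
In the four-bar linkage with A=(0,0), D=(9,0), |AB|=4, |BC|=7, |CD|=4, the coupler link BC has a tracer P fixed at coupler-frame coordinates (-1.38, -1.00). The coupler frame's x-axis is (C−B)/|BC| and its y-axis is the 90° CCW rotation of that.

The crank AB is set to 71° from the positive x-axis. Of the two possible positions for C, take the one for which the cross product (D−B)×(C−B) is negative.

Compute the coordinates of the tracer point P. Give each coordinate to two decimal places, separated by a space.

-0.32 4.30

A=(0,0), D=(9.00,0)
B = A + 4.00·(cos71°, sin71°) = (1.3023, 3.7821)
|BD| = 8.5767
circle(B,7.00) ∩ circle(D,4.00): a=6.2122, h=3.2263
  candidates: C₊=(8.3005,3.9384) cross=27.671; C₋=(5.4551,-1.8530) cross=-27.671
  mode - wants cross < 0 → take C=(5.4551,-1.8530) (cross=-27.671)
ex = (C−B)/|BC| = (0.5933,-0.8050); ey = (0.8050,0.5933)
P = B + -1.38·ex + -1.00·ey = (-0.3214,4.2997)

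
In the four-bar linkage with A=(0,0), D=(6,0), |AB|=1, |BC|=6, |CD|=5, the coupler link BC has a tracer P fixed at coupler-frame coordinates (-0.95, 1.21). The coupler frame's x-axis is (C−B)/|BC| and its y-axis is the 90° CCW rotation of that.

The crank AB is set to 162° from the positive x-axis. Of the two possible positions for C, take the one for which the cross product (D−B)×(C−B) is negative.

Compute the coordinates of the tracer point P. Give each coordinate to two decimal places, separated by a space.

A=(0,0), D=(6.00,0)
B = A + 1.00·(cos162°, sin162°) = (-0.9511, 0.3090)
|BD| = 6.9579
circle(B,6.00) ∩ circle(D,5.00): a=4.2694, h=4.2157
  candidates: C₊=(3.5014,4.3309) cross=29.332; C₋=(3.1269,-4.0921) cross=-29.332
  mode - wants cross < 0 → take C=(3.1269,-4.0921) (cross=-29.332)
ex = (C−B)/|BC| = (0.6797,-0.7335); ey = (0.7335,0.6797)
P = B + -0.95·ex + 1.21·ey = (-0.7092,1.8283)

-0.71 1.83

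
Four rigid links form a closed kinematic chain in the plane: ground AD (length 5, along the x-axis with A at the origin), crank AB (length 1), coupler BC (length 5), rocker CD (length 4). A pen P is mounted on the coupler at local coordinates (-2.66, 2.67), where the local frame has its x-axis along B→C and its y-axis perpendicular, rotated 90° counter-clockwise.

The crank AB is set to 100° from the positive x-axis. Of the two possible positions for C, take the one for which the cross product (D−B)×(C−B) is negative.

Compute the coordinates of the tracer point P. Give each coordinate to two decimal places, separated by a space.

0.59 4.68

A=(0,0), D=(5.00,0)
B = A + 1.00·(cos100°, sin100°) = (-0.1736, 0.9848)
|BD| = 5.2665
circle(B,5.00) ∩ circle(D,4.00): a=3.4877, h=3.5827
  candidates: C₊=(3.9225,3.8521) cross=18.868; C₋=(2.5826,-3.1869) cross=-18.868
  mode - wants cross < 0 → take C=(2.5826,-3.1869) (cross=-18.868)
ex = (C−B)/|BC| = (0.5513,-0.8343); ey = (0.8343,0.5513)
P = B + -2.66·ex + 2.67·ey = (0.5877,4.6760)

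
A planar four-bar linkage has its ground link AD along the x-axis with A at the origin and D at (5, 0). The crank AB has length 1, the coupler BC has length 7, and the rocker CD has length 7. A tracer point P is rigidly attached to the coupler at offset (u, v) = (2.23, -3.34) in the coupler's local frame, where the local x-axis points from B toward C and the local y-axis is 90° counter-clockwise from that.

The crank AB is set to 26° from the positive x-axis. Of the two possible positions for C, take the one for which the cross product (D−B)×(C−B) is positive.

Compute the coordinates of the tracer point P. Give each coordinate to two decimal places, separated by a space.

A=(0,0), D=(5.00,0)
B = A + 1.00·(cos26°, sin26°) = (0.8988, 0.4384)
|BD| = 4.1246
circle(B,7.00) ∩ circle(D,7.00): a=2.0623, h=6.6893
  candidates: C₊=(3.6604,6.8706) cross=27.591; C₋=(2.2384,-6.4322) cross=-27.591
  mode + wants cross > 0 → take C=(3.6604,6.8706) (cross=27.591)
ex = (C−B)/|BC| = (0.3945,0.9189); ey = (-0.9189,0.3945)
P = B + 2.23·ex + -3.34·ey = (4.8476,1.1698)

4.85 1.17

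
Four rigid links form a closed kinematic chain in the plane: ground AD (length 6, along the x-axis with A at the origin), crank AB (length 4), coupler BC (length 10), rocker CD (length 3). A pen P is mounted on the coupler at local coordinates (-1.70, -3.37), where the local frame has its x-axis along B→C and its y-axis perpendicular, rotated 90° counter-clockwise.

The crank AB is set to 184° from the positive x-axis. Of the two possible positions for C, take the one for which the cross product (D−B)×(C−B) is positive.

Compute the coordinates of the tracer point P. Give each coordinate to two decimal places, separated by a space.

-4.51 -4.02

A=(0,0), D=(6.00,0)
B = A + 4.00·(cos184°, sin184°) = (-3.9903, -0.2790)
|BD| = 9.9942
circle(B,10.00) ∩ circle(D,3.00): a=9.5497, h=2.9669
  candidates: C₊=(5.4729,2.9533) cross=29.652; C₋=(5.6386,-2.9782) cross=-29.652
  mode + wants cross > 0 → take C=(5.4729,2.9533) (cross=29.652)
ex = (C−B)/|BC| = (0.9463,0.3232); ey = (-0.3232,0.9463)
P = B + -1.70·ex + -3.37·ey = (-4.5097,-4.0176)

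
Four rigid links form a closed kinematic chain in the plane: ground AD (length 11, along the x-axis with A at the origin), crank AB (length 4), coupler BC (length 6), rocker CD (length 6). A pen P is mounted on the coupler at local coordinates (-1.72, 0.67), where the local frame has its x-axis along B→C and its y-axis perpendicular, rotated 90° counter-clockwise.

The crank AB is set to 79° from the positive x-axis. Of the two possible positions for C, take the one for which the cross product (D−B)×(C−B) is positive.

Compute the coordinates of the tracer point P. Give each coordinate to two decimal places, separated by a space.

A=(0,0), D=(11.00,0)
B = A + 4.00·(cos79°, sin79°) = (0.7632, 3.9265)
|BD| = 10.9640
circle(B,6.00) ∩ circle(D,6.00): a=5.4820, h=2.4388
  candidates: C₊=(6.7550,4.2403) cross=26.739; C₋=(5.0082,-0.3138) cross=-26.739
  mode + wants cross > 0 → take C=(6.7550,4.2403) (cross=26.739)
ex = (C−B)/|BC| = (0.9986,0.0523); ey = (-0.0523,0.9986)
P = B + -1.72·ex + 0.67·ey = (-0.9895,4.5056)

-0.99 4.51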